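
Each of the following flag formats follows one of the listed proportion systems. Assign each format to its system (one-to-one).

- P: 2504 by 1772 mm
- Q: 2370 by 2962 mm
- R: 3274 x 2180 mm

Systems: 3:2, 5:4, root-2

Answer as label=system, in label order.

P = 2504/1772 ≈ 1.413 → root-2 (1.414)
Q = 2962/2370 ≈ 1.250 → 5:4 (1.250)
R = 3274/2180 ≈ 1.502 → 3:2 (1.500)

P=root-2, Q=5:4, R=3:2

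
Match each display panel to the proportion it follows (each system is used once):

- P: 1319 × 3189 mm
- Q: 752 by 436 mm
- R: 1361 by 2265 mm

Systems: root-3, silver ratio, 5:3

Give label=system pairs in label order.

P=silver ratio, Q=root-3, R=5:3

P = 3189/1319 ≈ 2.418 → silver ratio (2.414)
Q = 752/436 ≈ 1.725 → root-3 (1.732)
R = 2265/1361 ≈ 1.664 → 5:3 (1.667)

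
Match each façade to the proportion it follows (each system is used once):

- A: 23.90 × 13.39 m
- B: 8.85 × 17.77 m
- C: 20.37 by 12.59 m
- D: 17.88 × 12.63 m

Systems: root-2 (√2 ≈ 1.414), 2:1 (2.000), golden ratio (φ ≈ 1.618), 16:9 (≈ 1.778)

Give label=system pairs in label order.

A=16:9, B=2:1, C=golden ratio, D=root-2

Ratios: A ≈ 1.785; B ≈ 2.008; C ≈ 1.618; D ≈ 1.416.
Targets: root-2 ≈ 1.414; 2:1 ≈ 2.000; golden ratio ≈ 1.618; 16:9 ≈ 1.778.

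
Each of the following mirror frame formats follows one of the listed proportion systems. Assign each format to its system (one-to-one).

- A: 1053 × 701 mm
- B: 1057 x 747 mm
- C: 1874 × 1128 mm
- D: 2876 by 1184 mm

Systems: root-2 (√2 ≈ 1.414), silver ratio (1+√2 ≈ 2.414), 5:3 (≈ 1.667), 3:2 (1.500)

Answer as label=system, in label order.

A = 1053/701 ≈ 1.502 → 3:2 (1.500)
B = 1057/747 ≈ 1.415 → root-2 (1.414)
C = 1874/1128 ≈ 1.661 → 5:3 (1.667)
D = 2876/1184 ≈ 2.429 → silver ratio (2.414)

A=3:2, B=root-2, C=5:3, D=silver ratio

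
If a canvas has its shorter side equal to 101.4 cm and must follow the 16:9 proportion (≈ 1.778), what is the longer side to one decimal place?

180.3 cm

16:9 ≈ 1.77778.
Longer side = 101.4 × 1.77778 ≈ 180.267 → 180.3 cm.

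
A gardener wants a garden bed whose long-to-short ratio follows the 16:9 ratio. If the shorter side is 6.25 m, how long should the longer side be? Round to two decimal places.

11.11 m

16:9 ≈ 1.77778.
Longer side = 6.25 × 1.77778 ≈ 11.1111 → 11.11 m.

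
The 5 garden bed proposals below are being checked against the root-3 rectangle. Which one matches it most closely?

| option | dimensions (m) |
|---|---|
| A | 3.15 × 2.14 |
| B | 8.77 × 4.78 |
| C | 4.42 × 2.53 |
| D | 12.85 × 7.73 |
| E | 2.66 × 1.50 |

C

Target root-3 ≈ 1.732.
A: 1.472 (Δ0.260)  B: 1.835 (Δ0.103)  C: 1.747 (Δ0.015)  D: 1.662 (Δ0.070)  E: 1.773 (Δ0.041)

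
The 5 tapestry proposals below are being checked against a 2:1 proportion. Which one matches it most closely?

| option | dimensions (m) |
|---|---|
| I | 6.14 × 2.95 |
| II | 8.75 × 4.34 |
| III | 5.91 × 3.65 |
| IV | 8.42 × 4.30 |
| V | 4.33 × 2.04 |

Target 2:1 ≈ 2.000.
I: 2.081 (Δ0.081)  II: 2.016 (Δ0.016)  III: 1.619 (Δ0.381)  IV: 1.958 (Δ0.042)  V: 2.123 (Δ0.123)

II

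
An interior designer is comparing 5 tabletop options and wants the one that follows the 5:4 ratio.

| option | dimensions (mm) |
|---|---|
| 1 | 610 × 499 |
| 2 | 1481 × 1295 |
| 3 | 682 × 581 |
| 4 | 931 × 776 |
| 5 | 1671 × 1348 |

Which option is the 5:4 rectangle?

5

Target 5:4 ≈ 1.250.
1: 1.222 (Δ0.028)  2: 1.144 (Δ0.106)  3: 1.174 (Δ0.076)  4: 1.200 (Δ0.050)  5: 1.240 (Δ0.010)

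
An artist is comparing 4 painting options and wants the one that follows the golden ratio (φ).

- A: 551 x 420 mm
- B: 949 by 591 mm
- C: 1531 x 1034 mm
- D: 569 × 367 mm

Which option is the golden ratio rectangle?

B

Ratios (long/short): A ≈ 1.312; B ≈ 1.606; C ≈ 1.481; D ≈ 1.550.
golden ratio ≈ 1.618; option B is nearest (Δ 0.012).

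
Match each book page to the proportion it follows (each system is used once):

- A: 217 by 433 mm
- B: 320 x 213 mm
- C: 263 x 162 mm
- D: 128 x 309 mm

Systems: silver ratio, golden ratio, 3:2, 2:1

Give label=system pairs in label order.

A = 433/217 ≈ 1.995 → 2:1 (2.000)
B = 320/213 ≈ 1.502 → 3:2 (1.500)
C = 263/162 ≈ 1.623 → golden ratio (1.618)
D = 309/128 ≈ 2.414 → silver ratio (2.414)

A=2:1, B=3:2, C=golden ratio, D=silver ratio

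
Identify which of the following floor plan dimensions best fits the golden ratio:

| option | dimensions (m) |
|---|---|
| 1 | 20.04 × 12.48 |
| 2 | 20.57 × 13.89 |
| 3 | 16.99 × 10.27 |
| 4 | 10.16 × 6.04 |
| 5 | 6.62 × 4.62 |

Target golden ratio ≈ 1.618.
1: 1.606 (Δ0.012)  2: 1.481 (Δ0.137)  3: 1.654 (Δ0.036)  4: 1.682 (Δ0.064)  5: 1.433 (Δ0.185)

1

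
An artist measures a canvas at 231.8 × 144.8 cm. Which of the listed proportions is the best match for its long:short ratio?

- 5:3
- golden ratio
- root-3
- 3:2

golden ratio

Ratio = 231.8 / 144.8 ≈ 1.601.
Distances: 5:3 1.667 (Δ 0.066); golden ratio 1.618 (Δ 0.017); root-3 1.732 (Δ 0.131); 3:2 1.500 (Δ 0.101).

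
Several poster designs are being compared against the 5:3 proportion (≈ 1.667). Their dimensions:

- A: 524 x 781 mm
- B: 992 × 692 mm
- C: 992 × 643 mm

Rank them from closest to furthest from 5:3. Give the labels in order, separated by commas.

Ratios: A = 781 / 524 ≈ 1.490; B = 992 / 692 ≈ 1.434; C = 992 / 643 ≈ 1.543.
|Δ from 1.667|: A 0.177; B 0.233; C 0.124.

C, A, B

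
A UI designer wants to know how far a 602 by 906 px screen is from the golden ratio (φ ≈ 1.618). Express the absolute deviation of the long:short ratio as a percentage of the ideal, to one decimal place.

7.0%

Ratio = 906 / 602 ≈ 1.5050.
Ideal golden ratio ≈ 1.6180. |1.5050 − 1.6180| / 1.6180 ≈ 6.98% → 7.0%.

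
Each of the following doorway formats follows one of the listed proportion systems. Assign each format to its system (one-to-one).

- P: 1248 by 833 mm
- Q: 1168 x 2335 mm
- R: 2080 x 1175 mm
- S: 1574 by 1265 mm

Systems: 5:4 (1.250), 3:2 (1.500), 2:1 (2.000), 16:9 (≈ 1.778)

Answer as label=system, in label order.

P=3:2, Q=2:1, R=16:9, S=5:4

Ratios: P ≈ 1.498; Q ≈ 1.999; R ≈ 1.770; S ≈ 1.244.
Targets: 5:4 ≈ 1.250; 3:2 ≈ 1.500; 2:1 ≈ 2.000; 16:9 ≈ 1.778.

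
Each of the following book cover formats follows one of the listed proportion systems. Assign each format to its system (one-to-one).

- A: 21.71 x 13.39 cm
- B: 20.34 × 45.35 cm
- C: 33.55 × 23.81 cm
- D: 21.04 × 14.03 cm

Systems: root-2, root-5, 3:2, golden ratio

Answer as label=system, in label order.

A=golden ratio, B=root-5, C=root-2, D=3:2

Ratios: A ≈ 1.621; B ≈ 2.230; C ≈ 1.409; D ≈ 1.500.
Targets: root-2 ≈ 1.414; root-5 ≈ 2.236; 3:2 ≈ 1.500; golden ratio ≈ 1.618.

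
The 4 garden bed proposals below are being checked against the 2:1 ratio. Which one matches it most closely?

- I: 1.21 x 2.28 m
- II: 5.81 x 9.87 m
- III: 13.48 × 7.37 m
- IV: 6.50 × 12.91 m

IV

Ratios (long/short): I ≈ 1.884; II ≈ 1.699; III ≈ 1.829; IV ≈ 1.986.
2:1 ≈ 2.000; option IV is nearest (Δ 0.014).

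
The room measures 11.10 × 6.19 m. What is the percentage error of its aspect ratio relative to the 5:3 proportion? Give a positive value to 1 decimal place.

7.6%

Ratio = 11.10 / 6.19 ≈ 1.7932.
Ideal 5:3 ≈ 1.6667. |1.7932 − 1.6667| / 1.6667 ≈ 7.59% → 7.6%.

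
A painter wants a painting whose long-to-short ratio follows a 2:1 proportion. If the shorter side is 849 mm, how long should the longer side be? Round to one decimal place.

1698.0 mm

2:1 = 2.00000.
Longer side = 849 × 2.00000 ≈ 1698.000 → 1698.0 mm.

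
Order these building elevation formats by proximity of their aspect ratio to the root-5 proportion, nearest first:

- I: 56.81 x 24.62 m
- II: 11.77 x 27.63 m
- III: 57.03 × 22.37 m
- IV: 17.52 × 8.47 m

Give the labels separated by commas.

I, II, IV, III

I: 56.81/24.62 ≈ 2.307 → |2.307 − 2.236| = 0.071
II: 27.63/11.77 ≈ 2.347 → |2.347 − 2.236| = 0.111
III: 57.03/22.37 ≈ 2.549 → |2.549 − 2.236| = 0.313
IV: 17.52/8.47 ≈ 2.068 → |2.068 − 2.236| = 0.168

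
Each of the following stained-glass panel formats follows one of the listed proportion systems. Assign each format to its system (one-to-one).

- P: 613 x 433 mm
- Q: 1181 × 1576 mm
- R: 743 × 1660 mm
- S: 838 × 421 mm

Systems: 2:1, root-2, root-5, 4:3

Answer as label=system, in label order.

P=root-2, Q=4:3, R=root-5, S=2:1

Ratios: P ≈ 1.416; Q ≈ 1.334; R ≈ 2.234; S ≈ 1.990.
Targets: 2:1 ≈ 2.000; root-2 ≈ 1.414; root-5 ≈ 2.236; 4:3 ≈ 1.333.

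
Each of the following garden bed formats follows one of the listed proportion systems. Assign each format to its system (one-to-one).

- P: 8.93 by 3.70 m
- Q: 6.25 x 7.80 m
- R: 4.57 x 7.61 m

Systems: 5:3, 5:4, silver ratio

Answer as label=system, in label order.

P=silver ratio, Q=5:4, R=5:3

Ratios: P ≈ 2.414; Q ≈ 1.248; R ≈ 1.665.
Targets: 5:3 ≈ 1.667; 5:4 ≈ 1.250; silver ratio ≈ 2.414.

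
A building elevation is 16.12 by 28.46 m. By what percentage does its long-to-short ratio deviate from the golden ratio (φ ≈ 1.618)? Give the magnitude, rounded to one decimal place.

Ratio = 28.46 / 16.12 ≈ 1.7655.
Ideal golden ratio ≈ 1.6180. |1.7655 − 1.6180| / 1.6180 ≈ 9.12% → 9.1%.

9.1%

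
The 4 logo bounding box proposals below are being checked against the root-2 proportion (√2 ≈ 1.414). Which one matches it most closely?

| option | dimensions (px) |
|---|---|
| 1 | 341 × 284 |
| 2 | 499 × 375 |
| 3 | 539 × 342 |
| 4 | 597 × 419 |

4

Target root-2 ≈ 1.414.
1: 1.201 (Δ0.213)  2: 1.331 (Δ0.083)  3: 1.576 (Δ0.162)  4: 1.425 (Δ0.011)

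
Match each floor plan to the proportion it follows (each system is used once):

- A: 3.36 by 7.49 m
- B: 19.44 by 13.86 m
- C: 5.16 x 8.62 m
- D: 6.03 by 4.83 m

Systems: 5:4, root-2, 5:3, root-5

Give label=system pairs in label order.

Ratios: A ≈ 2.229; B ≈ 1.403; C ≈ 1.671; D ≈ 1.248.
Targets: 5:4 ≈ 1.250; root-2 ≈ 1.414; 5:3 ≈ 1.667; root-5 ≈ 2.236.

A=root-5, B=root-2, C=5:3, D=5:4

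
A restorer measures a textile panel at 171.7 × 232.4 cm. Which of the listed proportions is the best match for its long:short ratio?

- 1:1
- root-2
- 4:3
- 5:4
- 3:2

4:3

232.4/171.7 ≈ 1.354. Nearest candidates are 4:3 (1.333, off by 0.021) and root-2 (1.414, off by 0.060).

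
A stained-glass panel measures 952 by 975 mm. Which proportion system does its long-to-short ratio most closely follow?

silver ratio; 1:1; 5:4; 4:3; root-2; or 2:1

1:1

975/952 ≈ 1.024. Nearest candidates are 1:1 (1.000, off by 0.024) and 5:4 (1.250, off by 0.226).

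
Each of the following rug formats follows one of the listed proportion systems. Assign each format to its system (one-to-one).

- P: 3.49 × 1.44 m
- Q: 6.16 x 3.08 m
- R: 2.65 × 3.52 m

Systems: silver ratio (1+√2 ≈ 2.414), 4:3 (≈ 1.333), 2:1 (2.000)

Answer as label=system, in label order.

P=silver ratio, Q=2:1, R=4:3

Ratios: P ≈ 2.424; Q ≈ 2.000; R ≈ 1.328.
Targets: silver ratio ≈ 2.414; 4:3 ≈ 1.333; 2:1 ≈ 2.000.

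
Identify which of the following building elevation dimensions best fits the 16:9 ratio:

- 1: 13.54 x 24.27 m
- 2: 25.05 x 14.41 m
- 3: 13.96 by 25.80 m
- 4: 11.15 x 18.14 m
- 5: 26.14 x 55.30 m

Ratios (long/short): 1 ≈ 1.792; 2 ≈ 1.738; 3 ≈ 1.848; 4 ≈ 1.627; 5 ≈ 2.116.
16:9 ≈ 1.778; option 1 is nearest (Δ 0.014).

1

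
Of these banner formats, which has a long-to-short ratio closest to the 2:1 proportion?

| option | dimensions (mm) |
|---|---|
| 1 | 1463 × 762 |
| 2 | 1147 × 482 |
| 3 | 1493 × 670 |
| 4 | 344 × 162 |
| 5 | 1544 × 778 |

5

Target 2:1 ≈ 2.000.
1: 1.920 (Δ0.080)  2: 2.380 (Δ0.380)  3: 2.228 (Δ0.228)  4: 2.123 (Δ0.123)  5: 1.985 (Δ0.015)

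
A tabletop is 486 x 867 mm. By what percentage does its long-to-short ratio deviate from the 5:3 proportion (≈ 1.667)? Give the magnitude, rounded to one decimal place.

7.0%

Ratio = 867 / 486 ≈ 1.7840.
Ideal 5:3 ≈ 1.6667. |1.7840 − 1.6667| / 1.6667 ≈ 7.04% → 7.0%.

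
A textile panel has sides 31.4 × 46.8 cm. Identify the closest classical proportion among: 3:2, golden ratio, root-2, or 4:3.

Ratio = 46.8 / 31.4 ≈ 1.490.
Distances: 3:2 1.500 (Δ 0.010); golden ratio 1.618 (Δ 0.128); root-2 1.414 (Δ 0.076); 4:3 1.333 (Δ 0.157).

3:2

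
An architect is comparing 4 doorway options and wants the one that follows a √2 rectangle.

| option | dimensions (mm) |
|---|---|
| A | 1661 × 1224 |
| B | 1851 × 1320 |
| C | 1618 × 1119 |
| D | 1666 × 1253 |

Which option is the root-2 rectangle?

Target root-2 ≈ 1.414.
A: 1.357 (Δ0.057)  B: 1.402 (Δ0.012)  C: 1.446 (Δ0.032)  D: 1.330 (Δ0.084)

B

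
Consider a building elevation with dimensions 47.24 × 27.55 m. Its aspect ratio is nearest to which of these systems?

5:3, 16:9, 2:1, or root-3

root-3

Ratio = 47.24 / 27.55 ≈ 1.715.
Distances: 5:3 1.667 (Δ 0.048); 16:9 1.778 (Δ 0.063); 2:1 2.000 (Δ 0.285); root-3 1.732 (Δ 0.017).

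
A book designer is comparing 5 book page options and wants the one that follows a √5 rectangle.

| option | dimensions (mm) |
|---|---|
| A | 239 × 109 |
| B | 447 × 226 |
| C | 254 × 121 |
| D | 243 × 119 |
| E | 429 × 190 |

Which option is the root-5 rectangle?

E

Ratios (long/short): A ≈ 2.193; B ≈ 1.978; C ≈ 2.099; D ≈ 2.042; E ≈ 2.258.
root-5 ≈ 2.236; option E is nearest (Δ 0.022).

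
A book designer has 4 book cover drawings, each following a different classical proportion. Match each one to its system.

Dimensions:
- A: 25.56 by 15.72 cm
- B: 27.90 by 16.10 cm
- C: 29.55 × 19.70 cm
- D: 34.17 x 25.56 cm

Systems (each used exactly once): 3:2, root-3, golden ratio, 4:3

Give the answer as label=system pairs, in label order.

Ratios: A ≈ 1.626; B ≈ 1.733; C ≈ 1.500; D ≈ 1.337.
Targets: 3:2 ≈ 1.500; root-3 ≈ 1.732; golden ratio ≈ 1.618; 4:3 ≈ 1.333.

A=golden ratio, B=root-3, C=3:2, D=4:3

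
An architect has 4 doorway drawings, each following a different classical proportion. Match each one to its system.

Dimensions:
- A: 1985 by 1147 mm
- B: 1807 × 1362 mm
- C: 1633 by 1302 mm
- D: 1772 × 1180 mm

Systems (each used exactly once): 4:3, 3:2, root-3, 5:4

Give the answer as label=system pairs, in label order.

A=root-3, B=4:3, C=5:4, D=3:2

Ratios: A ≈ 1.731; B ≈ 1.327; C ≈ 1.254; D ≈ 1.502.
Targets: 4:3 ≈ 1.333; 3:2 ≈ 1.500; root-3 ≈ 1.732; 5:4 ≈ 1.250.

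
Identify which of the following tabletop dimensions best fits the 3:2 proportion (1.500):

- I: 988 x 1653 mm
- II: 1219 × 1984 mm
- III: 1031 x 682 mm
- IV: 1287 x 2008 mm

III

Ratios (long/short): I ≈ 1.673; II ≈ 1.628; III ≈ 1.512; IV ≈ 1.560.
3:2 ≈ 1.500; option III is nearest (Δ 0.012).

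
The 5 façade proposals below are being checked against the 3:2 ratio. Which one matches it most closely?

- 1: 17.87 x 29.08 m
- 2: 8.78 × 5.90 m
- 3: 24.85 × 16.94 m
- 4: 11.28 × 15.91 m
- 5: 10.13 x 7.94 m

Target 3:2 ≈ 1.500.
1: 1.627 (Δ0.127)  2: 1.488 (Δ0.012)  3: 1.467 (Δ0.033)  4: 1.410 (Δ0.090)  5: 1.276 (Δ0.224)

2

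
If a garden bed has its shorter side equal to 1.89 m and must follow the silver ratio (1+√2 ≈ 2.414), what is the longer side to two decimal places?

4.56 m

silver ratio ≈ 2.41421.
Longer side = 1.89 × 2.41421 ≈ 4.5629 → 4.56 m.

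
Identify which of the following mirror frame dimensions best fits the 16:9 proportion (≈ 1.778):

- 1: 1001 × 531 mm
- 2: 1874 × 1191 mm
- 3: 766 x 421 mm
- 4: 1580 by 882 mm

4

Ratios (long/short): 1 ≈ 1.885; 2 ≈ 1.573; 3 ≈ 1.819; 4 ≈ 1.791.
16:9 ≈ 1.778; option 4 is nearest (Δ 0.013).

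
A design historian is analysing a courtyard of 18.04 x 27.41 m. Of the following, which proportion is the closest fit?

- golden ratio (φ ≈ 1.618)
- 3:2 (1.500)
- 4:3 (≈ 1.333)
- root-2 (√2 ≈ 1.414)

Ratio = 27.41 / 18.04 ≈ 1.519.
Distances: golden ratio 1.618 (Δ 0.099); 3:2 1.500 (Δ 0.019); 4:3 1.333 (Δ 0.186); root-2 1.414 (Δ 0.105).

3:2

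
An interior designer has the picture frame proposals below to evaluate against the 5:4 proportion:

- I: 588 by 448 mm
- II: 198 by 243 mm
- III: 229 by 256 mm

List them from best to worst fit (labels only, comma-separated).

Ratios: I = 588 / 448 ≈ 1.312; II = 243 / 198 ≈ 1.227; III = 256 / 229 ≈ 1.118.
|Δ from 1.250|: I 0.062; II 0.023; III 0.132.

II, I, III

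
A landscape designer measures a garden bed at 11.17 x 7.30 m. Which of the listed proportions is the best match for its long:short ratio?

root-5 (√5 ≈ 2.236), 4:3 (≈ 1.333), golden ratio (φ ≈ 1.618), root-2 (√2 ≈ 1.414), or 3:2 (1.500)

3:2

11.17/7.30 ≈ 1.530. Nearest candidates are 3:2 (1.500, off by 0.030) and golden ratio (1.618, off by 0.088).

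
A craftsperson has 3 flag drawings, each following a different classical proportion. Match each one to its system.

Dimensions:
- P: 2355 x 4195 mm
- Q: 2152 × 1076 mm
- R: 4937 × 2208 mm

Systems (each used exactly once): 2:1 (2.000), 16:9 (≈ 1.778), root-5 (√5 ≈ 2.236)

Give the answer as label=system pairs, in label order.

P=16:9, Q=2:1, R=root-5

Ratios: P ≈ 1.781; Q ≈ 2.000; R ≈ 2.236.
Targets: 2:1 ≈ 2.000; 16:9 ≈ 1.778; root-5 ≈ 2.236.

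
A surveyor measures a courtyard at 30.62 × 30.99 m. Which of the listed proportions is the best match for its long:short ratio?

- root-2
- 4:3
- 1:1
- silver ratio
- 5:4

1:1

Ratio = 30.99 / 30.62 ≈ 1.012.
Distances: root-2 1.414 (Δ 0.402); 4:3 1.333 (Δ 0.321); 1:1 1.000 (Δ 0.012); silver ratio 2.414 (Δ 1.402); 5:4 1.250 (Δ 0.238).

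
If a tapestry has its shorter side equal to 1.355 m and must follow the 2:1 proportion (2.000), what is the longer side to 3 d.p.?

2.710 m

2:1 = 2.00000.
Longer side = 1.355 × 2.00000 ≈ 2.71000 → 2.710 m.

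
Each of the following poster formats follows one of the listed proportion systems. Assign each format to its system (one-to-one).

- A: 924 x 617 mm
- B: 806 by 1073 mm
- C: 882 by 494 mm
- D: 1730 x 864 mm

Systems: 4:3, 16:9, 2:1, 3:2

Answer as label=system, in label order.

Ratios: A ≈ 1.498; B ≈ 1.331; C ≈ 1.785; D ≈ 2.002.
Targets: 4:3 ≈ 1.333; 16:9 ≈ 1.778; 2:1 ≈ 2.000; 3:2 ≈ 1.500.

A=3:2, B=4:3, C=16:9, D=2:1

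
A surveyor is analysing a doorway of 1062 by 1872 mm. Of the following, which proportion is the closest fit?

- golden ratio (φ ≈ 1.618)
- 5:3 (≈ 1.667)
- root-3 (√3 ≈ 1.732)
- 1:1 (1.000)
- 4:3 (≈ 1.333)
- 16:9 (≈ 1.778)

16:9

1872/1062 ≈ 1.763. Nearest candidates are 16:9 (1.778, off by 0.015) and root-3 (1.732, off by 0.031).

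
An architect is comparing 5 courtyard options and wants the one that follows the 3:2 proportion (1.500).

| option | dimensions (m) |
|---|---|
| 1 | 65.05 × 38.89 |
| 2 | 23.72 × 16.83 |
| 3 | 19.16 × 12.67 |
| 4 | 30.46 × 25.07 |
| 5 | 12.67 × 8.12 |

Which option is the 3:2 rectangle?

3

Ratios (long/short): 1 ≈ 1.673; 2 ≈ 1.409; 3 ≈ 1.512; 4 ≈ 1.215; 5 ≈ 1.560.
3:2 ≈ 1.500; option 3 is nearest (Δ 0.012).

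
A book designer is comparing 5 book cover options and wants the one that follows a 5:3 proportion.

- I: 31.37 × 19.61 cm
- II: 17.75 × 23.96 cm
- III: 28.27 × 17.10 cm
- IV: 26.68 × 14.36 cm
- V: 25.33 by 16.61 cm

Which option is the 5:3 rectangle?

Target 5:3 ≈ 1.667.
I: 1.600 (Δ0.067)  II: 1.350 (Δ0.317)  III: 1.653 (Δ0.014)  IV: 1.858 (Δ0.191)  V: 1.525 (Δ0.142)

III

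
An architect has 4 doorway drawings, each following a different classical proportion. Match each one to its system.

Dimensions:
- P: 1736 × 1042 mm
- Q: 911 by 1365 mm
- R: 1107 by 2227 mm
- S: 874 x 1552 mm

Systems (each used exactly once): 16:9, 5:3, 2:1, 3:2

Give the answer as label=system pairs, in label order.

P=5:3, Q=3:2, R=2:1, S=16:9

Ratios: P ≈ 1.666; Q ≈ 1.498; R ≈ 2.012; S ≈ 1.776.
Targets: 16:9 ≈ 1.778; 5:3 ≈ 1.667; 2:1 ≈ 2.000; 3:2 ≈ 1.500.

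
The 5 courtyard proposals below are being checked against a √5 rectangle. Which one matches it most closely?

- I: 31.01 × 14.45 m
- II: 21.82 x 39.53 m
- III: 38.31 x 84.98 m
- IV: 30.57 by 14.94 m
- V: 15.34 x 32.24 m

III

Ratios (long/short): I ≈ 2.146; II ≈ 1.812; III ≈ 2.218; IV ≈ 2.046; V ≈ 2.102.
root-5 ≈ 2.236; option III is nearest (Δ 0.018).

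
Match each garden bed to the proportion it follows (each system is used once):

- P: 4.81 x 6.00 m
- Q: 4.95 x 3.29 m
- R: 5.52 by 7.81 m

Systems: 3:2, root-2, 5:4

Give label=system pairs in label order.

Ratios: P ≈ 1.247; Q ≈ 1.505; R ≈ 1.415.
Targets: 3:2 ≈ 1.500; root-2 ≈ 1.414; 5:4 ≈ 1.250.

P=5:4, Q=3:2, R=root-2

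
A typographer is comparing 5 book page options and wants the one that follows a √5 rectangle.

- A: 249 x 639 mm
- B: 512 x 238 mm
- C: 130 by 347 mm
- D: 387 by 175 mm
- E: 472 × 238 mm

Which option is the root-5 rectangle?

Target root-5 ≈ 2.236.
A: 2.566 (Δ0.330)  B: 2.151 (Δ0.085)  C: 2.669 (Δ0.433)  D: 2.211 (Δ0.025)  E: 1.983 (Δ0.253)

D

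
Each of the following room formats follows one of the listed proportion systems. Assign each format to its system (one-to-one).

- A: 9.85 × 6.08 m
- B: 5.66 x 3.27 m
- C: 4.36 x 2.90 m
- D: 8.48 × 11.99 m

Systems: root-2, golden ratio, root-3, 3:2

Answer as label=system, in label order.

A=golden ratio, B=root-3, C=3:2, D=root-2

Ratios: A ≈ 1.620; B ≈ 1.731; C ≈ 1.503; D ≈ 1.414.
Targets: root-2 ≈ 1.414; golden ratio ≈ 1.618; root-3 ≈ 1.732; 3:2 ≈ 1.500.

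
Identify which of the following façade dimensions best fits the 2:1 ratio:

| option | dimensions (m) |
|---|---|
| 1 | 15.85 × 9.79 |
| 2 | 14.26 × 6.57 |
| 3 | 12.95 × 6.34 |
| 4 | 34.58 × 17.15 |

4

Target 2:1 ≈ 2.000.
1: 1.619 (Δ0.381)  2: 2.170 (Δ0.170)  3: 2.043 (Δ0.043)  4: 2.016 (Δ0.016)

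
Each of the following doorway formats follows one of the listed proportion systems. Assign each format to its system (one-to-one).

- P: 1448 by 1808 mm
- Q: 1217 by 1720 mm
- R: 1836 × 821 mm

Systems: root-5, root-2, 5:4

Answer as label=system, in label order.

P=5:4, Q=root-2, R=root-5

P = 1808/1448 ≈ 1.249 → 5:4 (1.250)
Q = 1720/1217 ≈ 1.413 → root-2 (1.414)
R = 1836/821 ≈ 2.236 → root-5 (2.236)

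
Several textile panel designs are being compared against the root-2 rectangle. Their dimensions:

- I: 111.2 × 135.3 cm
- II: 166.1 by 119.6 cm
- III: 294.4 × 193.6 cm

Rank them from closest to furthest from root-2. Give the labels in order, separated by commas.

II, III, I

Ratios: I = 135.3 / 111.2 ≈ 1.217; II = 166.1 / 119.6 ≈ 1.389; III = 294.4 / 193.6 ≈ 1.521.
|Δ from 1.414|: I 0.197; II 0.025; III 0.107.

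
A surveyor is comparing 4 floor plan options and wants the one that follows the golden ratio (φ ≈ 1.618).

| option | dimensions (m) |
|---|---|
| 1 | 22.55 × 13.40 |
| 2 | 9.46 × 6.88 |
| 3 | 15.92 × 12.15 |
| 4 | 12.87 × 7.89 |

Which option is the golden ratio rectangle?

Target golden ratio ≈ 1.618.
1: 1.683 (Δ0.065)  2: 1.375 (Δ0.243)  3: 1.310 (Δ0.308)  4: 1.631 (Δ0.013)

4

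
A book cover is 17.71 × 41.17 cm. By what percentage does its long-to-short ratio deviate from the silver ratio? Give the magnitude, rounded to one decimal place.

Ratio = 41.17 / 17.71 ≈ 2.3247.
Ideal silver ratio ≈ 2.4142. |2.3247 − 2.4142| / 2.4142 ≈ 3.71% → 3.7%.

3.7%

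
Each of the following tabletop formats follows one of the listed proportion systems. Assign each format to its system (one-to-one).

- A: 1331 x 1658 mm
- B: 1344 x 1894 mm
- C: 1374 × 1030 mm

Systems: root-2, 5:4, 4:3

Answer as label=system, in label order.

A = 1658/1331 ≈ 1.246 → 5:4 (1.250)
B = 1894/1344 ≈ 1.409 → root-2 (1.414)
C = 1374/1030 ≈ 1.334 → 4:3 (1.333)

A=5:4, B=root-2, C=4:3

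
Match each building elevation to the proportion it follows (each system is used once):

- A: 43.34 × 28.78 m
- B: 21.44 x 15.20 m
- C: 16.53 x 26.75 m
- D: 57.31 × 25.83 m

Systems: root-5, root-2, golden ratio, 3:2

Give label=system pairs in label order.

A=3:2, B=root-2, C=golden ratio, D=root-5

Ratios: A ≈ 1.506; B ≈ 1.411; C ≈ 1.618; D ≈ 2.219.
Targets: root-5 ≈ 2.236; root-2 ≈ 1.414; golden ratio ≈ 1.618; 3:2 ≈ 1.500.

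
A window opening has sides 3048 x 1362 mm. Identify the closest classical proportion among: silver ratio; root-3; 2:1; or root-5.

root-5

3048/1362 ≈ 2.238. Nearest candidates are root-5 (2.236, off by 0.002) and silver ratio (2.414, off by 0.176).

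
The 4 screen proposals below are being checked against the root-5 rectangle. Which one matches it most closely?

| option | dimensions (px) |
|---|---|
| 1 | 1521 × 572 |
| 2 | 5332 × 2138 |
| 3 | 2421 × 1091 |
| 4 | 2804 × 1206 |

3

Target root-5 ≈ 2.236.
1: 2.659 (Δ0.423)  2: 2.494 (Δ0.258)  3: 2.219 (Δ0.017)  4: 2.325 (Δ0.089)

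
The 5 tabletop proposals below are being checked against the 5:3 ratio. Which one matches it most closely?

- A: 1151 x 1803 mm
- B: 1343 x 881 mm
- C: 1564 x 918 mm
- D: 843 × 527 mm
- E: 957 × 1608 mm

Target 5:3 ≈ 1.667.
A: 1.566 (Δ0.101)  B: 1.524 (Δ0.143)  C: 1.704 (Δ0.037)  D: 1.600 (Δ0.067)  E: 1.680 (Δ0.013)

E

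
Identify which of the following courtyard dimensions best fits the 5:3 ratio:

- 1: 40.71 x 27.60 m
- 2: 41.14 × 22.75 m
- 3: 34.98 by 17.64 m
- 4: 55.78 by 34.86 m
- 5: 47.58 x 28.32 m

Ratios (long/short): 1 ≈ 1.475; 2 ≈ 1.808; 3 ≈ 1.983; 4 ≈ 1.600; 5 ≈ 1.680.
5:3 ≈ 1.667; option 5 is nearest (Δ 0.013).

5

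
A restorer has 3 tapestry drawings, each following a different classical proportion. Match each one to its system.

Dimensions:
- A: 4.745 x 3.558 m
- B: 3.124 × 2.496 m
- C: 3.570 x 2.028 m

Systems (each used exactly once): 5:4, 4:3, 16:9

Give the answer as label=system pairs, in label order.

A=4:3, B=5:4, C=16:9

A = 4.745/3.558 ≈ 1.334 → 4:3 (1.333)
B = 3.124/2.496 ≈ 1.252 → 5:4 (1.250)
C = 3.570/2.028 ≈ 1.760 → 16:9 (1.778)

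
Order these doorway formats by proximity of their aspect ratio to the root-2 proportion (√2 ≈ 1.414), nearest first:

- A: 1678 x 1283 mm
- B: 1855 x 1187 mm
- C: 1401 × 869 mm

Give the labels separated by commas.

Ratios: A = 1678 / 1283 ≈ 1.308; B = 1855 / 1187 ≈ 1.563; C = 1401 / 869 ≈ 1.612.
|Δ from 1.414|: A 0.106; B 0.149; C 0.198.

A, B, C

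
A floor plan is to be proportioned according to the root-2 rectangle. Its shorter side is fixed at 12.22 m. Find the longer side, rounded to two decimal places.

root-2 ≈ 1.41421.
Longer side = 12.22 × 1.41421 ≈ 17.2816 → 17.28 m.

17.28 m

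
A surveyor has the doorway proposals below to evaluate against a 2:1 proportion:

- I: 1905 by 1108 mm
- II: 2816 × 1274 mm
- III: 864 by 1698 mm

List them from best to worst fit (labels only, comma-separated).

Ratios: I = 1905 / 1108 ≈ 1.719; II = 2816 / 1274 ≈ 2.210; III = 1698 / 864 ≈ 1.965.
|Δ from 2.000|: I 0.281; II 0.210; III 0.035.

III, II, I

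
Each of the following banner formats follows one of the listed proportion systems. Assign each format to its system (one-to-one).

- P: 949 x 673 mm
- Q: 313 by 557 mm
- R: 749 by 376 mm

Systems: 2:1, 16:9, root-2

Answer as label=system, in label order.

P = 949/673 ≈ 1.410 → root-2 (1.414)
Q = 557/313 ≈ 1.780 → 16:9 (1.778)
R = 749/376 ≈ 1.992 → 2:1 (2.000)

P=root-2, Q=16:9, R=2:1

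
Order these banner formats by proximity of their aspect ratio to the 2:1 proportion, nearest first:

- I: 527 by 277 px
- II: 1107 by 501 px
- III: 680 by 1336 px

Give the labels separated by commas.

III, I, II

I: 527/277 ≈ 1.903 → |1.903 − 2.000| = 0.097
II: 1107/501 ≈ 2.210 → |2.210 − 2.000| = 0.210
III: 1336/680 ≈ 1.965 → |1.965 − 2.000| = 0.035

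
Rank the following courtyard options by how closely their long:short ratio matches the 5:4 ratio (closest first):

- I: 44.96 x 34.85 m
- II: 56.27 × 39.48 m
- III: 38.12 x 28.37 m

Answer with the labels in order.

Ratios: I = 44.96 / 34.85 ≈ 1.290; II = 56.27 / 39.48 ≈ 1.425; III = 38.12 / 28.37 ≈ 1.344.
|Δ from 1.250|: I 0.040; II 0.175; III 0.094.

I, III, II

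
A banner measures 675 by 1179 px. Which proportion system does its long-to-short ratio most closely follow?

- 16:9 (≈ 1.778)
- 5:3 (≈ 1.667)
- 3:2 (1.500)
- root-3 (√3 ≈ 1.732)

Ratio = 1179 / 675 ≈ 1.747.
Distances: 16:9 1.778 (Δ 0.031); 5:3 1.667 (Δ 0.080); 3:2 1.500 (Δ 0.247); root-3 1.732 (Δ 0.015).

root-3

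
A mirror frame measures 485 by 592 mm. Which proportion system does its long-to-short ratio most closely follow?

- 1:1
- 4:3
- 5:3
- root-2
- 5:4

5:4

Ratio = 592 / 485 ≈ 1.221.
Distances: 1:1 1.000 (Δ 0.221); 4:3 1.333 (Δ 0.112); 5:3 1.667 (Δ 0.446); root-2 1.414 (Δ 0.193); 5:4 1.250 (Δ 0.029).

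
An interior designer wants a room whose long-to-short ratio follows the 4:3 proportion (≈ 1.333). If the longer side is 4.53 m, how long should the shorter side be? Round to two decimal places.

3.40 m

4:3 ≈ 1.33333.
Shorter side = 4.53 ÷ 1.33333 ≈ 3.3975 → 3.40 m.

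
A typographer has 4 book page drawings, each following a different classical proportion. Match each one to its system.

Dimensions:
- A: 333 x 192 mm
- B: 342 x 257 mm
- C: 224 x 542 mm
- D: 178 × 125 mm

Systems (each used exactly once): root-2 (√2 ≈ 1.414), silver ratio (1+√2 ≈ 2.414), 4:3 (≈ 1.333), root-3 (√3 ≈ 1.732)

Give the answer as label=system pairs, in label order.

A=root-3, B=4:3, C=silver ratio, D=root-2

Ratios: A ≈ 1.734; B ≈ 1.331; C ≈ 2.420; D ≈ 1.424.
Targets: root-2 ≈ 1.414; silver ratio ≈ 2.414; 4:3 ≈ 1.333; root-3 ≈ 1.732.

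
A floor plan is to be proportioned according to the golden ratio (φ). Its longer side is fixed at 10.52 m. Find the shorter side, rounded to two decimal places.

6.50 m

golden ratio ≈ 1.61803.
Shorter side = 10.52 ÷ 1.61803 ≈ 6.5017 → 6.50 m.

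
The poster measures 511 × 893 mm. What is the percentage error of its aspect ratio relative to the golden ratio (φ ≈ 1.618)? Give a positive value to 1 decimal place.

Ratio = 893 / 511 ≈ 1.7476.
Ideal golden ratio ≈ 1.6180. |1.7476 − 1.6180| / 1.6180 ≈ 8.01% → 8.0%.

8.0%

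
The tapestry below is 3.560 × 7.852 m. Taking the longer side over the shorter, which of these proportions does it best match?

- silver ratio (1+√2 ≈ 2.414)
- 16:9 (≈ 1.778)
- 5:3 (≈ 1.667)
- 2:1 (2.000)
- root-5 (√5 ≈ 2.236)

Ratio = 7.852 / 3.560 ≈ 2.206.
Distances: silver ratio 2.414 (Δ 0.208); 16:9 1.778 (Δ 0.428); 5:3 1.667 (Δ 0.539); 2:1 2.000 (Δ 0.206); root-5 2.236 (Δ 0.030).

root-5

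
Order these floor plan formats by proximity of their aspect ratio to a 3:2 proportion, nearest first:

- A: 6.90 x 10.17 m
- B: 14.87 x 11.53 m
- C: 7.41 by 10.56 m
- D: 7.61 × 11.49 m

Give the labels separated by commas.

A: 10.17/6.90 ≈ 1.474 → |1.474 − 1.500| = 0.026
B: 14.87/11.53 ≈ 1.290 → |1.290 − 1.500| = 0.210
C: 10.56/7.41 ≈ 1.425 → |1.425 − 1.500| = 0.075
D: 11.49/7.61 ≈ 1.510 → |1.510 − 1.500| = 0.010

D, A, C, B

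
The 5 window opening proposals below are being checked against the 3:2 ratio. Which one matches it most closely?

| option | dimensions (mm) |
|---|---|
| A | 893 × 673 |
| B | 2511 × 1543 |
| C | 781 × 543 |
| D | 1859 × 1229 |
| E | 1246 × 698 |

Target 3:2 ≈ 1.500.
A: 1.327 (Δ0.173)  B: 1.627 (Δ0.127)  C: 1.438 (Δ0.062)  D: 1.513 (Δ0.013)  E: 1.785 (Δ0.285)

D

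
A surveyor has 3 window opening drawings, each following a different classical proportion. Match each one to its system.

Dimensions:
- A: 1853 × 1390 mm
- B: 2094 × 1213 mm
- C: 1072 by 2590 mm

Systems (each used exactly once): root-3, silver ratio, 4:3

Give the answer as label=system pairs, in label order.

A=4:3, B=root-3, C=silver ratio

Ratios: A ≈ 1.333; B ≈ 1.726; C ≈ 2.416.
Targets: root-3 ≈ 1.732; silver ratio ≈ 2.414; 4:3 ≈ 1.333.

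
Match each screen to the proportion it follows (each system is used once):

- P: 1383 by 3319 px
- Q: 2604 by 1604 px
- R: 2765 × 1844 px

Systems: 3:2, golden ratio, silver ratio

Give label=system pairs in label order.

P=silver ratio, Q=golden ratio, R=3:2

Ratios: P ≈ 2.400; Q ≈ 1.623; R ≈ 1.499.
Targets: 3:2 ≈ 1.500; golden ratio ≈ 1.618; silver ratio ≈ 2.414.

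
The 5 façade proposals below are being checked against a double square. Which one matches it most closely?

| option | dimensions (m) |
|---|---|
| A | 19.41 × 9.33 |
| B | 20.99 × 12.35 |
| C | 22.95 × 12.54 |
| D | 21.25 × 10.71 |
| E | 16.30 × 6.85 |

D

Target 2:1 ≈ 2.000.
A: 2.080 (Δ0.080)  B: 1.700 (Δ0.300)  C: 1.830 (Δ0.170)  D: 1.984 (Δ0.016)  E: 2.380 (Δ0.380)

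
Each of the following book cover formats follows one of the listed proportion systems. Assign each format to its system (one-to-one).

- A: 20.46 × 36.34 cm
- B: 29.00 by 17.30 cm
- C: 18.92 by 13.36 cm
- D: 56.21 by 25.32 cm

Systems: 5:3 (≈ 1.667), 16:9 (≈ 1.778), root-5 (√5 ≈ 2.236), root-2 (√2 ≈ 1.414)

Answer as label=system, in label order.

A = 36.34/20.46 ≈ 1.776 → 16:9 (1.778)
B = 29.00/17.30 ≈ 1.676 → 5:3 (1.667)
C = 18.92/13.36 ≈ 1.416 → root-2 (1.414)
D = 56.21/25.32 ≈ 2.220 → root-5 (2.236)

A=16:9, B=5:3, C=root-2, D=root-5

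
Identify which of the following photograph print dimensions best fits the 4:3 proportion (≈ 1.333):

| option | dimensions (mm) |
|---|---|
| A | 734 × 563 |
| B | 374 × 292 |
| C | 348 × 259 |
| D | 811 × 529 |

Ratios (long/short): A ≈ 1.304; B ≈ 1.281; C ≈ 1.344; D ≈ 1.533.
4:3 ≈ 1.333; option C is nearest (Δ 0.011).

C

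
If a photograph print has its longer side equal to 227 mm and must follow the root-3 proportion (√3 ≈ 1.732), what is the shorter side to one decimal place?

root-3 ≈ 1.73205.
Shorter side = 227 ÷ 1.73205 ≈ 131.059 → 131.1 mm.

131.1 mm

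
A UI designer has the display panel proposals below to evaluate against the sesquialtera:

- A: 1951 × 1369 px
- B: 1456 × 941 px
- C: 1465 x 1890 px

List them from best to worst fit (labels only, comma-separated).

B, A, C

A: 1951/1369 ≈ 1.425 → |1.425 − 1.500| = 0.075
B: 1456/941 ≈ 1.547 → |1.547 − 1.500| = 0.047
C: 1890/1465 ≈ 1.290 → |1.290 − 1.500| = 0.210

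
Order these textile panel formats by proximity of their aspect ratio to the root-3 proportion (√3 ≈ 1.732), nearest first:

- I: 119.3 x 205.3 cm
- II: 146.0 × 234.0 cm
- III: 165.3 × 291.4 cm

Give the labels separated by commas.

I: 205.3/119.3 ≈ 1.721 → |1.721 − 1.732| = 0.011
II: 234.0/146.0 ≈ 1.603 → |1.603 − 1.732| = 0.129
III: 291.4/165.3 ≈ 1.763 → |1.763 − 1.732| = 0.031

I, III, II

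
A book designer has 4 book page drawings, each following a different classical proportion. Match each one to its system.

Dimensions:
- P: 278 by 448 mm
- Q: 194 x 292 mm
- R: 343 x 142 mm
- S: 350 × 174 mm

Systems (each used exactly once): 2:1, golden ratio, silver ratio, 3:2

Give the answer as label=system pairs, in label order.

Ratios: P ≈ 1.612; Q ≈ 1.505; R ≈ 2.415; S ≈ 2.011.
Targets: 2:1 ≈ 2.000; golden ratio ≈ 1.618; silver ratio ≈ 2.414; 3:2 ≈ 1.500.

P=golden ratio, Q=3:2, R=silver ratio, S=2:1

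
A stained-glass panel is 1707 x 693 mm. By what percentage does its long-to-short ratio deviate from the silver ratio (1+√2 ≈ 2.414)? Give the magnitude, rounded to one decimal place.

2.0%

Ratio = 1707 / 693 ≈ 2.4632.
Ideal silver ratio ≈ 2.4142. |2.4632 − 2.4142| / 2.4142 ≈ 2.03% → 2.0%.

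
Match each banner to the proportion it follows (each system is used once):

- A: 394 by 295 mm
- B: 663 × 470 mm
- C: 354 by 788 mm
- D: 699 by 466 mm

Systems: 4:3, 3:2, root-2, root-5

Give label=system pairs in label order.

A = 394/295 ≈ 1.336 → 4:3 (1.333)
B = 663/470 ≈ 1.411 → root-2 (1.414)
C = 788/354 ≈ 2.226 → root-5 (2.236)
D = 699/466 ≈ 1.500 → 3:2 (1.500)

A=4:3, B=root-2, C=root-5, D=3:2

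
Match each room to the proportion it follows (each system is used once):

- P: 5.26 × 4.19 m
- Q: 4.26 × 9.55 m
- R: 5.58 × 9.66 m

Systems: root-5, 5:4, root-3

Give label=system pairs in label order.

P=5:4, Q=root-5, R=root-3

P = 5.26/4.19 ≈ 1.255 → 5:4 (1.250)
Q = 9.55/4.26 ≈ 2.242 → root-5 (2.236)
R = 9.66/5.58 ≈ 1.731 → root-3 (1.732)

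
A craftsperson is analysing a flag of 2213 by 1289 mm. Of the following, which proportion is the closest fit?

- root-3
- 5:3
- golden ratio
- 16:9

2213/1289 ≈ 1.717. Nearest candidates are root-3 (1.732, off by 0.015) and 5:3 (1.667, off by 0.050).

root-3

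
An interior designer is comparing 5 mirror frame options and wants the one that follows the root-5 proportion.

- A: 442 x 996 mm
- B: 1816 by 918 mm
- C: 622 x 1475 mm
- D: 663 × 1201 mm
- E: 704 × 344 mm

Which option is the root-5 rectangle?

Target root-5 ≈ 2.236.
A: 2.253 (Δ0.017)  B: 1.978 (Δ0.258)  C: 2.371 (Δ0.135)  D: 1.811 (Δ0.425)  E: 2.047 (Δ0.189)

A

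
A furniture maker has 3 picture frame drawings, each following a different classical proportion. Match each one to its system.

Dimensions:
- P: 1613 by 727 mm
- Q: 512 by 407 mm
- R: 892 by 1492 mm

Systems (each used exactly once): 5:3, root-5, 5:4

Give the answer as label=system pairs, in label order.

P=root-5, Q=5:4, R=5:3

Ratios: P ≈ 2.219; Q ≈ 1.258; R ≈ 1.673.
Targets: 5:3 ≈ 1.667; root-5 ≈ 2.236; 5:4 ≈ 1.250.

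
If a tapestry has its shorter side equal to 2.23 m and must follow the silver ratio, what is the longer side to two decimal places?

silver ratio ≈ 2.41421.
Longer side = 2.23 × 2.41421 ≈ 5.3837 → 5.38 m.

5.38 m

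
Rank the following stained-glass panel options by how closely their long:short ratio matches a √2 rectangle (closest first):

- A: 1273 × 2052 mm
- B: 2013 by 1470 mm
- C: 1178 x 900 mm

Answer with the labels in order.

Ratios: A = 2052 / 1273 ≈ 1.612; B = 2013 / 1470 ≈ 1.369; C = 1178 / 900 ≈ 1.309.
|Δ from 1.414|: A 0.198; B 0.045; C 0.105.

B, C, A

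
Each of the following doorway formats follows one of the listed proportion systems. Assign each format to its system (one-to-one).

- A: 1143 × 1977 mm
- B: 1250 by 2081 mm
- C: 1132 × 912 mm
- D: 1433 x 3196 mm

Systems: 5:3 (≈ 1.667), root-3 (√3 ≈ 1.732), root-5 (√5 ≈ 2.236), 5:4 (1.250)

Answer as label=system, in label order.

A=root-3, B=5:3, C=5:4, D=root-5

A = 1977/1143 ≈ 1.730 → root-3 (1.732)
B = 2081/1250 ≈ 1.665 → 5:3 (1.667)
C = 1132/912 ≈ 1.241 → 5:4 (1.250)
D = 3196/1433 ≈ 2.230 → root-5 (2.236)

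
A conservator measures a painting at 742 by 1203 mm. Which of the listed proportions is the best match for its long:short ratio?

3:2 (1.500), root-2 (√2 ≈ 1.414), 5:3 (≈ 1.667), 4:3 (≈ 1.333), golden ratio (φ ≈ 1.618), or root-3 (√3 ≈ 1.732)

golden ratio

1203/742 ≈ 1.621. Nearest candidates are golden ratio (1.618, off by 0.003) and 5:3 (1.667, off by 0.046).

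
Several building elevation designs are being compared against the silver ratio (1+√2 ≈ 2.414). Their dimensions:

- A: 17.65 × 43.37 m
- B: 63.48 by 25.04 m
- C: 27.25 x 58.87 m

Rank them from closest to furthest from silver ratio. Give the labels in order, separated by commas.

A, B, C

Ratios: A = 43.37 / 17.65 ≈ 2.457; B = 63.48 / 25.04 ≈ 2.535; C = 58.87 / 27.25 ≈ 2.160.
|Δ from 2.414|: A 0.043; B 0.121; C 0.254.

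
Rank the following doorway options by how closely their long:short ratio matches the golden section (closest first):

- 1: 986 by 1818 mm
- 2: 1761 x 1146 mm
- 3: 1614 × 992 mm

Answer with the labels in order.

3, 2, 1

1: 1818/986 ≈ 1.844 → |1.844 − 1.618| = 0.226
2: 1761/1146 ≈ 1.537 → |1.537 − 1.618| = 0.081
3: 1614/992 ≈ 1.627 → |1.627 − 1.618| = 0.009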